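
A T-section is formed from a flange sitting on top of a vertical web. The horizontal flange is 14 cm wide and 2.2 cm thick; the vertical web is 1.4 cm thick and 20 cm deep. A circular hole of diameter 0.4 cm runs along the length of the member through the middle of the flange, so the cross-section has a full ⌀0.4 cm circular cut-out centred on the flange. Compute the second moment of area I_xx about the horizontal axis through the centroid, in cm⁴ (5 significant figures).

I_xx ≈ 2749.3 cm⁴

Break the section into simple shapes (no overlaps), measuring from the bottom-left corner of the bounding box.
Flange: 14 × 2.2, A = 30.8 cm², y = 21.1 cm, Ī = 12.42267 cm⁴.
Web: 1.4 × 20, A = 28 cm², y = 10 cm, Ī = 933.3333 cm⁴.
Hole (subtracted): ⌀0.4, A = 0.1256637 cm², y = 21.1 cm, Ī = 0.001256637 cm⁴.
Centroid: ȳ = ΣA·y / ΣA = 15.80297 cm.
Transfer each piece to the horizontal axis through the centroid using Ī + A·d² with d = y − 15.80297:
  flange: d = 5.297035 cm → contributes +876.6269 cm⁴
  web: d = -5.802965 cm → contributes +1876.217 cm⁴
  hole: d = 5.297035 cm → contributes −3.527201 cm⁴
Total I = 2749.316 cm⁴.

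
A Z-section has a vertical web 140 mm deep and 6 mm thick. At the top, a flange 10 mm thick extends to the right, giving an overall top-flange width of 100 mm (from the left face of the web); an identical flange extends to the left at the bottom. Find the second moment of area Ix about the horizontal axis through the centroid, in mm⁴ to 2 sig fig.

Decompose the section into non-overlapping parts with the origin at the bottom-left of its bounding rectangle.
Web: 6 × 140, A = 840 mm², y = 70 mm, Ī = 1 372 000 mm⁴.
Top flange (beyond web): 94 × 10, A = 940 mm², y = 135 mm, Ī = 7 833 mm⁴.
Bottom flange (beyond web): 94 × 10, A = 940 mm², y = 5 mm, Ī = 7 833 mm⁴.
Centroid: ȳ = ΣA·y / ΣA = 70 mm.
Transfer each piece to the horizontal axis through the centroid using Ī + A·d² with d = y − 70:
  web: d = 0 mm → contributes +1 372 000 mm⁴
  top flange (beyond web): d = 65 mm → contributes +3 979 333 mm⁴
  bottom flange (beyond web): d = -65 mm → contributes +3 979 333 mm⁴
Total I = 9 330 667 mm⁴.

Ix ≈ 9.3 × 10⁶ mm⁴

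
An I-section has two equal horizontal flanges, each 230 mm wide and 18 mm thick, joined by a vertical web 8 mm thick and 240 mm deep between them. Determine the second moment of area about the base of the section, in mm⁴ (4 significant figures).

I_base ≈ 3.415 × 10⁸ mm⁴

Decompose the section into non-overlapping parts with the origin at the bottom-left of its bounding rectangle.
Bottom flange: 230 × 18, A = 4 140 mm², y = 9 mm, Ī = 111 780 mm⁴.
Web: 8 × 240, A = 1 920 mm², y = 138 mm, Ī = 9 216 000 mm⁴.
Top flange: 230 × 18, A = 4 140 mm², y = 267 mm, Ī = 111 780 mm⁴.
Transfer each piece to the bottom edge using Ī + A·d² with d = y − 0:
  bottom flange: d = 9 mm → contributes +447 120 mm⁴
  web: d = 138 mm → contributes +45 780 480 mm⁴
  top flange: d = 267 mm → contributes +295 248 240 mm⁴
Total I = 341 475 840 mm⁴.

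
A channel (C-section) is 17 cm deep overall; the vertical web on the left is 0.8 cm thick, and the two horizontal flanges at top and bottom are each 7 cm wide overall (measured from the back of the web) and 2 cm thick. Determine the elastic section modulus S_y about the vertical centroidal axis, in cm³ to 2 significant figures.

Decompose the section into non-overlapping parts with the origin at the bottom-left of its bounding rectangle.
Web: 0.8 × 17, A = 13.6 cm², x = 0.4 cm, Ī = 0.7253 cm⁴.
Top flange (beyond web): 6.2 × 2, A = 12.4 cm², x = 3.9 cm, Ī = 39.72 cm⁴.
Bottom flange (beyond web): 6.2 × 2, A = 12.4 cm², x = 3.9 cm, Ī = 39.72 cm⁴.
Centroid: x̄ = ΣA·x / ΣA = 2.66 cm.
Transfer each piece to the vertical centroidal axis using Ī + A·d² with d = x − 2.66:
  web: d = -2.26 cm → contributes +70.21 cm⁴
  top flange (beyond web): d = 1.24 cm → contributes +58.77 cm⁴
  bottom flange (beyond web): d = 1.24 cm → contributes +58.77 cm⁴
Total I = 187.8 cm⁴.
Extreme fibre distance c = 4.34 cm; S = I/c = 43.27 cm³.

S_y ≈ 43 cm³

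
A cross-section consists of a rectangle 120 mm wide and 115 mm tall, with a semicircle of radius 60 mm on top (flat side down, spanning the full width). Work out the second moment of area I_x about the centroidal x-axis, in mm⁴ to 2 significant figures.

Break the section into simple shapes (no overlaps), measuring from the bottom-left corner of the bounding box.
Rectangular body: 120 × 115, A = 13 800 mm², y = 57.5 mm, Ī = 15 208 750 mm⁴.
Semicircular cap: semicircle r = 60, A = 5 655 mm², y = 140.5 mm, Ī = 1 422 450 mm⁴.
Centroid: ȳ = ΣA·y / ΣA = 81.62 mm.
Transfer each piece to the centroidal x-axis using Ī + A·d² with d = y − 81.62:
  rectangular body: d = -24.12 mm → contributes +23 233 933 mm⁴
  semicircular cap: d = 58.85 mm → contributes +21 006 913 mm⁴
Total I = 44 240 847 mm⁴.

I_x ≈ 4.4 × 10⁷ mm⁴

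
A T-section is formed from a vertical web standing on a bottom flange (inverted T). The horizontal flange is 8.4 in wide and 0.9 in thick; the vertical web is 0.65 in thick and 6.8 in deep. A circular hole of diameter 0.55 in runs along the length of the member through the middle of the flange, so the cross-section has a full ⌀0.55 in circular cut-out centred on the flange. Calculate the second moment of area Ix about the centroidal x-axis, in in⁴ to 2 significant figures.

Break the section into simple shapes (no overlaps), measuring from the bottom-left corner of the bounding box.
Flange: 8.4 × 0.9, A = 7.56 in², y = 0.45 in, Ī = 0.5103 in⁴.
Web: 0.65 × 6.8, A = 4.42 in², y = 4.3 in, Ī = 17.03 in⁴.
Hole (subtracted): ⌀0.55, A = 0.2376 in², y = 0.45 in, Ī = 0.004492 in⁴.
Centroid: ȳ = ΣA·y / ΣA = 1.899 in.
Transfer each piece to the centroidal x-axis using Ī + A·d² with d = y − 1.899:
  flange: d = -1.449 in → contributes +16.39 in⁴
  web: d = 2.401 in → contributes +42.51 in⁴
  hole: d = -1.449 in → contributes −0.5035 in⁴
Total I = 58.39 in⁴.

Ix ≈ 58 in⁴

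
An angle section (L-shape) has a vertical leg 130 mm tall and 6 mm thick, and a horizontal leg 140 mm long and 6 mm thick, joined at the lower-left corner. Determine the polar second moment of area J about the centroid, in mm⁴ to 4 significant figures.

J ≈ 5.768 × 10⁶ mm⁴

Break the section into simple shapes (no overlaps), measuring from the bottom-left corner of the bounding box.
Vertical leg: 6 × 130, A = 780 mm², y = 65 mm, Ī = 1 098 500 mm⁴.
Horizontal leg (remainder): 134 × 6, A = 804 mm², y = 3 mm, Ī = 2 412 mm⁴.
Centroid: ȳ = ΣA·y / ΣA = 33.5303 mm.
Transfer each piece to the centroidal x-axis using Ī + A·d² with d = y − 33.5303:
  vertical leg: d = 31.4697 mm → contributes +1 870 967 mm⁴
  horizontal leg (remainder): d = -30.5303 mm → contributes +751 820 mm⁴
Total I = 2 622 787 mm⁴.
For the y-axis: x̄ = 38.5303 mm.
Repeating about the centroidal y-axis gives I_y = 3 145 347 mm⁴.
Polar second moment: J = I_x + I_y = 5 768 133 mm⁴.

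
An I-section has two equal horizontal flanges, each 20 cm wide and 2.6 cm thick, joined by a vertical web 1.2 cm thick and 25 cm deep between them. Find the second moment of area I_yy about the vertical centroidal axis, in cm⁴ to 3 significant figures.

Break the section into simple shapes (no overlaps), measuring from the bottom-left corner of the bounding box.
Bottom flange: 20 × 2.6, A = 52 cm², x = 10 cm, Ī = 1733.3 cm⁴.
Web: 1.2 × 25, A = 30 cm², x = 10 cm, Ī = 3.6 cm⁴.
Top flange: 20 × 2.6, A = 52 cm², x = 10 cm, Ī = 1733.3 cm⁴.
By symmetry the centroid is at mid-width, x̄ = 10 cm.
All pieces are centred on the vertical centroidal axis, so I = ΣĪ = 3470.3 cm⁴.

I_yy ≈ 3470 cm⁴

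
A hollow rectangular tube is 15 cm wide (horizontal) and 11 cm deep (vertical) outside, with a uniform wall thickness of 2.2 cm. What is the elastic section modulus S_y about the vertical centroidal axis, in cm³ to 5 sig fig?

Treat the section as a set of non-overlapping primitives; coordinates are from the bounding-box lower-left.
Outer rectangle: 15 × 11, A = 165 cm², x = 7.5 cm, Ī = 3093.75 cm⁴.
Inner void (subtracted): 10.6 × 6.6, A = 69.96 cm², x = 7.5 cm, Ī = 655.0588 cm⁴.
By symmetry the centroid is at mid-width, x̄ = 7.5 cm.
All pieces are centred on the vertical centroidal axis, so I = ΣĪ (holes subtracted) = 2438.691 cm⁴.
Extreme fibre distance c = 7.5 cm; S = I/c = 325.1588 cm³.

S_y ≈ 325.16 cm³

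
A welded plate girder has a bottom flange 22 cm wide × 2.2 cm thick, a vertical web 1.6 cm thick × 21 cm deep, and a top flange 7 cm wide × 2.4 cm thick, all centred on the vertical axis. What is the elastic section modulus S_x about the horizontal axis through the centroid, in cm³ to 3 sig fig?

S_x ≈ 526 cm³

Treat the section as a set of non-overlapping primitives; coordinates are from the bounding-box lower-left.
Bottom plate: 22 × 2.2, A = 48.4 cm², y = 1.1 cm, Ī = 19.521 cm⁴.
Web plate: 1.6 × 21, A = 33.6 cm², y = 12.7 cm, Ī = 1234.8 cm⁴.
Top plate: 7 × 2.4, A = 16.8 cm², y = 24.4 cm, Ī = 8.064 cm⁴.
Centroid: ȳ = ΣA·y / ΣA = 9.0069 cm.
Transfer each piece to the horizontal axis through the centroid using Ī + A·d² with d = y − 9.0069:
  bottom plate: d = -7.9069 cm → contributes +3045.4 cm⁴
  web plate: d = 3.6931 cm → contributes +1693.1 cm⁴
  top plate: d = 15.393 cm → contributes +3988.8 cm⁴
Total I = 8727.3 cm⁴.
Extreme fibre distance c = 16.593 cm; S = I/c = 525.96 cm³.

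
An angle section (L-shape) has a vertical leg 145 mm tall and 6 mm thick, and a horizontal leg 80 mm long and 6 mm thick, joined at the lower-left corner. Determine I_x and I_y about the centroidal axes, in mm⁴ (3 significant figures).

I_x ≈ 2.95 × 10⁶ mm⁴, I_y ≈ 6.76 × 10⁵ mm⁴

Decompose the section into non-overlapping parts with the origin at the bottom-left of its bounding rectangle.
Vertical leg: 6 × 145, A = 870 mm², y = 72.5 mm, Ī = 1 524 313 mm⁴.
Horizontal leg (remainder): 74 × 6, A = 444 mm², y = 3 mm, Ī = 1 332 mm⁴.
Centroid: ȳ = ΣA·y / ΣA = 49.016 mm.
Transfer each piece to the centroidal x-axis using Ī + A·d² with d = y − 49.016:
  vertical leg: d = 23.484 mm → contributes +2 004 117 mm⁴
  horizontal leg (remainder): d = -46.016 mm → contributes +941 489 mm⁴
Total I = 2 945 606 mm⁴.
For the y-axis: x̄ = 16.516 mm.
Repeating about the centroidal y-axis gives I_y = 675 578 mm⁴.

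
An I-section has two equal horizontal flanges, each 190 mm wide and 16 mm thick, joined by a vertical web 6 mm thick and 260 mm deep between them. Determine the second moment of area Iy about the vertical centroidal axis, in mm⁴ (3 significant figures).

Iy ≈ 1.83 × 10⁷ mm⁴

Treat the section as a set of non-overlapping primitives; coordinates are from the bounding-box lower-left.
Bottom flange: 190 × 16, A = 3 040 mm², x = 95 mm, Ī = 9 145 333 mm⁴.
Web: 6 × 260, A = 1 560 mm², x = 95 mm, Ī = 4 680 mm⁴.
Top flange: 190 × 16, A = 3 040 mm², x = 95 mm, Ī = 9 145 333 mm⁴.
By symmetry the centroid is at mid-width, x̄ = 95 mm.
All pieces are centred on the vertical centroidal axis, so I = ΣĪ = 18 295 347 mm⁴.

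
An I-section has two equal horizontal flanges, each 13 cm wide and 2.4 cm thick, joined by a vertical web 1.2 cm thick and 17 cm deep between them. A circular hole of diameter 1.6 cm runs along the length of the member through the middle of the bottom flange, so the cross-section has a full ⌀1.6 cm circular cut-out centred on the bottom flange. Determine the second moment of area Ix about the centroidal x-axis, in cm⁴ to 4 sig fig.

Decompose the section into non-overlapping parts with the origin at the bottom-left of its bounding rectangle.
Bottom flange: 13 × 2.4, A = 31.2 cm², y = 1.2 cm, Ī = 14.976 cm⁴.
Web: 1.2 × 17, A = 20.4 cm², y = 10.9 cm, Ī = 491.3 cm⁴.
Top flange: 13 × 2.4, A = 31.2 cm², y = 20.6 cm, Ī = 14.976 cm⁴.
Hole (subtracted): ⌀1.6, A = 2.01062 cm², y = 1.2 cm, Ī = 0.321699 cm⁴.
Centroid: ȳ = ΣA·y / ΣA = 11.1414 cm.
Transfer each piece to the centroidal x-axis using Ī + A·d² with d = y − 11.1414:
  bottom flange: d = -9.94141 cm → contributes +3098.52 cm⁴
  web: d = -0.241406 cm → contributes +492.489 cm⁴
  top flange: d = 9.45859 cm → contributes +2806.28 cm⁴
  hole: d = -9.94141 cm → contributes −199.034 cm⁴
Total I = 6198.26 cm⁴.

Ix ≈ 6198 cm⁴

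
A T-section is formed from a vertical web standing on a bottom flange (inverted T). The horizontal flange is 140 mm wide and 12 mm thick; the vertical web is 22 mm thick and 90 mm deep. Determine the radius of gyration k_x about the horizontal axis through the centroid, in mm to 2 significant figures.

Decompose the section into non-overlapping parts with the origin at the bottom-left of its bounding rectangle.
Flange: 140 × 12, A = 1 680 mm², y = 6 mm, Ī = 20 160 mm⁴.
Web: 22 × 90, A = 1 980 mm², y = 57 mm, Ī = 1 336 500 mm⁴.
Centroid: ȳ = ΣA·y / ΣA = 33.59 mm.
Transfer each piece to the horizontal axis through the centroid using Ī + A·d² with d = y − 33.59:
  flange: d = -27.59 mm → contributes +1 299 005 mm⁴
  web: d = 23.41 mm → contributes +2 421 580 mm⁴
Total I = 3 720 585 mm⁴.
Radius of gyration: k = √(I/A) = √(3 720 585 / 3 660) = 31.88 mm.

k_x ≈ 32 mm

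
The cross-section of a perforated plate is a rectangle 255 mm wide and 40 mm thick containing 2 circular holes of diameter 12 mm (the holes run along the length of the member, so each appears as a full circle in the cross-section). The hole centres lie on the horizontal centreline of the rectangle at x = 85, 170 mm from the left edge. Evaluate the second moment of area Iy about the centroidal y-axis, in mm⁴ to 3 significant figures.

Iy ≈ 5.49 × 10⁷ mm⁴

Decompose the section into non-overlapping parts with the origin at the bottom-left of its bounding rectangle.
Plate: 255 × 40, A = 10 200 mm², x = 127.5 mm, Ī = 55 271 250 mm⁴.
Hole 1 (subtracted): ⌀12, A = 113.1 mm², x = 85 mm, Ī = 1017.9 mm⁴.
Hole 2 (subtracted): ⌀12, A = 113.1 mm², x = 170 mm, Ī = 1017.9 mm⁴.
By symmetry the centroid is at mid-width, x̄ = 127.5 mm.
Transfer each piece to the centroidal y-axis using Ī + A·d² with d = x − 127.5:
  plate: d = 0 mm → contributes +55 271 250 mm⁴
  hole 1: d = -42.5 mm → contributes −205 300 mm⁴
  hole 2: d = 42.5 mm → contributes −205 300 mm⁴
Total I = 54 860 650 mm⁴.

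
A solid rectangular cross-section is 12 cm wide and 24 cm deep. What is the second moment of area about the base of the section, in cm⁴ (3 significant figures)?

The section: 12 × 24, A = 288 cm², y = 12 cm, Ī = 13 824 cm⁴.
Transfer it to a horizontal axis along the bottom face using Ī + A·d² with d = y − 0:
  the section: d = 12 cm → contributes +55 296 cm⁴
Total I = 55 296 cm⁴.

I_base ≈ 5.53 × 10⁴ cm⁴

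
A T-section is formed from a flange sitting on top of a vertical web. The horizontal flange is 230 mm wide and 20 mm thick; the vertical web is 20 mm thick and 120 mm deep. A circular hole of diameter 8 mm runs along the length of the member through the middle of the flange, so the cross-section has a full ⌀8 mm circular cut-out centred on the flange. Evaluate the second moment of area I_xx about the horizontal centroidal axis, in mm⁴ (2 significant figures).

I_xx ≈ 1.1 × 10⁷ mm⁴

Treat the section as a set of non-overlapping primitives; coordinates are from the bounding-box lower-left.
Flange: 230 × 20, A = 4 600 mm², y = 130 mm, Ī = 153 333 mm⁴.
Web: 20 × 120, A = 2 400 mm², y = 60 mm, Ī = 2 880 000 mm⁴.
Hole (subtracted): ⌀8, A = 50.27 mm², y = 130 mm, Ī = 201.1 mm⁴.
Centroid: ȳ = ΣA·y / ΣA = 105.8 mm.
Transfer each piece to the horizontal centroidal axis using Ī + A·d² with d = y − 105.8:
  flange: d = 24.17 mm → contributes +2 841 400 mm⁴
  web: d = -45.83 mm → contributes +7 920 145 mm⁴
  hole: d = 24.17 mm → contributes −29 574 mm⁴
Total I = 10 731 970 mm⁴.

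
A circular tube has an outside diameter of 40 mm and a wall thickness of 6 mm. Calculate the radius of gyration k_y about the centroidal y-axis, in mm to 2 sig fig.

k_y ≈ 12 mm

Treat the section as a set of non-overlapping primitives; coordinates are from the bounding-box lower-left.
Outer circle: ⌀40, A = 1 257 mm², x = 20 mm, Ī = 125 664 mm⁴.
Bore (subtracted): ⌀28, A = 615.8 mm², x = 20 mm, Ī = 30 172 mm⁴.
By symmetry the centroid is at mid-width, x̄ = 20 mm.
All pieces are centred on the centroidal y-axis, so I = ΣĪ (holes subtracted) = 95 492 mm⁴.
Radius of gyration: k = √(I/A) = √(95 492 / 640.9) = 12.21 mm.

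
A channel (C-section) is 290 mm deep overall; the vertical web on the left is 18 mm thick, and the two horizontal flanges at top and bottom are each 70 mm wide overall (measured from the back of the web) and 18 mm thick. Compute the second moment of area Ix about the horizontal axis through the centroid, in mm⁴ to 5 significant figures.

Ix ≈ 7.1259 × 10⁷ mm⁴

Break the section into simple shapes (no overlaps), measuring from the bottom-left corner of the bounding box.
Web: 18 × 290, A = 5 220 mm², y = 145 mm, Ī = 36 583 500 mm⁴.
Top flange (beyond web): 52 × 18, A = 936 mm², y = 281 mm, Ī = 25 272 mm⁴.
Bottom flange (beyond web): 52 × 18, A = 936 mm², y = 9 mm, Ī = 25 272 mm⁴.
By symmetry the centroid is at mid-height, ȳ = 145 mm.
Transfer each piece to the horizontal axis through the centroid using Ī + A·d² with d = y − 145:
  web: d = 0 mm → contributes +36 583 500 mm⁴
  top flange (beyond web): d = 136 mm → contributes +17 337 528 mm⁴
  bottom flange (beyond web): d = -136 mm → contributes +17 337 528 mm⁴
Total I = 71 258 556 mm⁴.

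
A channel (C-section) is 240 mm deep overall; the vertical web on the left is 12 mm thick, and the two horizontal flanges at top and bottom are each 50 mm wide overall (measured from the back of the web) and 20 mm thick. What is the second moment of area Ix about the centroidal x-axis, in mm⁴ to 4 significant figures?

Split into non-overlapping primitives; take the origin at the lower-left of the bounding box.
Web: 12 × 240, A = 2 880 mm², y = 120 mm, Ī = 13 824 000 mm⁴.
Top flange (beyond web): 38 × 20, A = 760 mm², y = 230 mm, Ī = 25333.3 mm⁴.
Bottom flange (beyond web): 38 × 20, A = 760 mm², y = 10 mm, Ī = 25333.3 mm⁴.
By symmetry the centroid is at mid-height, ȳ = 120 mm.
Transfer each piece to the centroidal x-axis using Ī + A·d² with d = y − 120:
  web: d = 0 mm → contributes +13 824 000 mm⁴
  top flange (beyond web): d = 110 mm → contributes +9 221 333 mm⁴
  bottom flange (beyond web): d = -110 mm → contributes +9 221 333 mm⁴
Total I = 32 266 667 mm⁴.

Ix ≈ 3.227 × 10⁷ mm⁴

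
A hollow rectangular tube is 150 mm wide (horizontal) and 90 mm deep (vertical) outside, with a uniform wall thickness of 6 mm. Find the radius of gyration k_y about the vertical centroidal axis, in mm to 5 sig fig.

k_y ≈ 54.846 mm

Decompose the section into non-overlapping parts with the origin at the bottom-left of its bounding rectangle.
Outer rectangle: 150 × 90, A = 13 500 mm², x = 75 mm, Ī = 25 312 500 mm⁴.
Inner void (subtracted): 138 × 78, A = 10 764 mm², x = 75 mm, Ī = 17 082 468 mm⁴.
By symmetry the centroid is at mid-width, x̄ = 75 mm.
All pieces are centred on the vertical centroidal axis, so I = ΣĪ (holes subtracted) = 8 230 032 mm⁴.
Radius of gyration: k = √(I/A) = √(8 230 032 / 2 736) = 54.84572 mm.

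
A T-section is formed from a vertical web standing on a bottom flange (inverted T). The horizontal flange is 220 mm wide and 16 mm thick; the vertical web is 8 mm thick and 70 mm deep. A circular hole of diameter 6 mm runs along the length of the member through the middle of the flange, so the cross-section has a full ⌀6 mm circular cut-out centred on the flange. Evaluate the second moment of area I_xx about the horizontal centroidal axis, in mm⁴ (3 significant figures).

Decompose the section into non-overlapping parts with the origin at the bottom-left of its bounding rectangle.
Flange: 220 × 16, A = 3 520 mm², y = 8 mm, Ī = 75 093 mm⁴.
Web: 8 × 70, A = 560 mm², y = 51 mm, Ī = 228 667 mm⁴.
Hole (subtracted): ⌀6, A = 28.274 mm², y = 8 mm, Ī = 63.617 mm⁴.
Centroid: ȳ = ΣA·y / ΣA = 13.943 mm.
Transfer each piece to the horizontal centroidal axis using Ī + A·d² with d = y − 13.943:
  flange: d = -5.9431 mm → contributes +199 423 mm⁴
  web: d = 37.057 mm → contributes +997 664 mm⁴
  hole: d = -5.9431 mm → contributes −1062.3 mm⁴
Total I = 1 196 025 mm⁴.

I_xx ≈ 1.20 × 10⁶ mm⁴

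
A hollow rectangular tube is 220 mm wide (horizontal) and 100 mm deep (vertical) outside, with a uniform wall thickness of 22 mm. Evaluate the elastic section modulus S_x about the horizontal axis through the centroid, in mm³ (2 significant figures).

S_x ≈ 3.2 × 10⁵ mm³

Break the section into simple shapes (no overlaps), measuring from the bottom-left corner of the bounding box.
Outer rectangle: 220 × 100, A = 22 000 mm², y = 50 mm, Ī = 18 333 333 mm⁴.
Inner void (subtracted): 176 × 56, A = 9 856 mm², y = 50 mm, Ī = 2 575 701 mm⁴.
By symmetry the centroid is at mid-height, ȳ = 50 mm.
All pieces are centred on the horizontal axis through the centroid, so I = ΣĪ (holes subtracted) = 15 757 632 mm⁴.
Extreme fibre distance c = 50 mm; S = I/c = 315 153 mm³.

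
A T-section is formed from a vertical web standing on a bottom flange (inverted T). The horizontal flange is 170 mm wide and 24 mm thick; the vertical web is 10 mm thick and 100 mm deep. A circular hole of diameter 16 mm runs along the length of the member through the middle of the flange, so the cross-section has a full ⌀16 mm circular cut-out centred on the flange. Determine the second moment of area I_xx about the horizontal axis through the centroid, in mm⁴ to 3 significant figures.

Treat the section as a set of non-overlapping primitives; coordinates are from the bounding-box lower-left.
Flange: 170 × 24, A = 4 080 mm², y = 12 mm, Ī = 195 840 mm⁴.
Web: 10 × 100, A = 1 000 mm², y = 74 mm, Ī = 833 333 mm⁴.
Hole (subtracted): ⌀16, A = 201.06 mm², y = 12 mm, Ī = 3 217 mm⁴.
Centroid: ȳ = ΣA·y / ΣA = 24.708 mm.
Transfer each piece to the horizontal axis through the centroid using Ī + A·d² with d = y − 24.708:
  flange: d = -12.708 mm → contributes +854 700 mm⁴
  web: d = 49.292 mm → contributes +3 263 066 mm⁴
  hole: d = -12.708 mm → contributes −35 686 mm⁴
Total I = 4 082 080 mm⁴.

I_xx ≈ 4.08 × 10⁶ mm⁴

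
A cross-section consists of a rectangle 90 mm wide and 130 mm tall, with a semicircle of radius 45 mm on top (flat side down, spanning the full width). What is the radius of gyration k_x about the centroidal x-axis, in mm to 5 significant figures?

Break the section into simple shapes (no overlaps), measuring from the bottom-left corner of the bounding box.
Rectangular body: 90 × 130, A = 11 700 mm², y = 65 mm, Ī = 16 477 500 mm⁴.
Semicircular cap: semicircle r = 45, A = 3180.863 mm², y = 149.0986 mm, Ī = 450072.1 mm⁴.
Centroid: ȳ = ΣA·y / ΣA = 82.97652 mm.
Transfer each piece to the centroidal x-axis using Ī + A·d² with d = y − 82.97652:
  rectangular body: d = -17.97652 mm → contributes +20 258 415 mm⁴
  semicircular cap: d = 66.12208 mm → contributes +14 357 214 mm⁴
Total I = 34 615 629 mm⁴.
Radius of gyration: k = √(I/A) = √(34 615 629 / 14880.86) = 48.23053 mm.

k_x ≈ 48.231 mm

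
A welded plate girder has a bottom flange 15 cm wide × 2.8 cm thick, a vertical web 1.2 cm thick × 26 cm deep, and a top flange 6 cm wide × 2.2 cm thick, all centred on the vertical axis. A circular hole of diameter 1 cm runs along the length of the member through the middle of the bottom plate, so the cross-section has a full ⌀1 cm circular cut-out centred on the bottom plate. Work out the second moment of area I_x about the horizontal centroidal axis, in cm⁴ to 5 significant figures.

I_x ≈ 1.1023 × 10⁴ cm⁴

Split into non-overlapping primitives; take the origin at the lower-left of the bounding box.
Bottom plate: 15 × 2.8, A = 42 cm², y = 1.4 cm, Ī = 27.44 cm⁴.
Web plate: 1.2 × 26, A = 31.2 cm², y = 15.8 cm, Ī = 1757.6 cm⁴.
Top plate: 6 × 2.2, A = 13.2 cm², y = 29.9 cm, Ī = 5.324 cm⁴.
Hole (subtracted): ⌀1, A = 0.7853982 cm², y = 1.4 cm, Ī = 0.04908739 cm⁴.
Centroid: ȳ = ΣA·y / ΣA = 11.04181 cm.
Transfer each piece to the horizontal centroidal axis using Ī + A·d² with d = y − 11.04181:
  bottom plate: d = -9.641813 cm → contributes +3931.952 cm⁴
  web plate: d = 4.758187 cm → contributes +2463.979 cm⁴
  top plate: d = 18.85819 cm → contributes +4699.656 cm⁴
  hole: d = -9.641813 cm → contributes −73.06328 cm⁴
Total I = 11022.52 cm⁴.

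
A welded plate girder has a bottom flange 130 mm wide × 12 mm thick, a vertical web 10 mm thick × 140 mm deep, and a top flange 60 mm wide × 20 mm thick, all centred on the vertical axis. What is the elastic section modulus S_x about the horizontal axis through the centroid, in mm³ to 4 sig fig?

Decompose the section into non-overlapping parts with the origin at the bottom-left of its bounding rectangle.
Bottom plate: 130 × 12, A = 1 560 mm², y = 6 mm, Ī = 18 720 mm⁴.
Web plate: 10 × 140, A = 1 400 mm², y = 82 mm, Ī = 2 286 667 mm⁴.
Top plate: 60 × 20, A = 1 200 mm², y = 162 mm, Ī = 40 000 mm⁴.
Centroid: ȳ = ΣA·y / ΣA = 76.5769 mm.
Transfer each piece to the horizontal axis through the centroid using Ī + A·d² with d = y − 76.5769:
  bottom plate: d = -70.5769 mm → contributes +7 789 239 mm⁴
  web plate: d = 5.42308 mm → contributes +2 327 840 mm⁴
  top plate: d = 85.4231 mm → contributes +8 796 522 mm⁴
Total I = 18 913 602 mm⁴.
Extreme fibre distance c = 95.4231 mm; S = I/c = 198 208 mm³.

S_x ≈ 1.982 × 10⁵ mm³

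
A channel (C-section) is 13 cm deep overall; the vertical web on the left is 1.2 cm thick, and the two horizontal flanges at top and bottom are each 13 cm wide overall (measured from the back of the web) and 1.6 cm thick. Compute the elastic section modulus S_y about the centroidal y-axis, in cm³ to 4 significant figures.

S_y ≈ 116.2 cm³

Split into non-overlapping primitives; take the origin at the lower-left of the bounding box.
Web: 1.2 × 13, A = 15.6 cm², x = 0.6 cm, Ī = 1.872 cm⁴.
Top flange (beyond web): 11.8 × 1.6, A = 18.88 cm², x = 7.1 cm, Ī = 219.071 cm⁴.
Bottom flange (beyond web): 11.8 × 1.6, A = 18.88 cm², x = 7.1 cm, Ī = 219.071 cm⁴.
Centroid: x̄ = ΣA·x / ΣA = 5.1997 cm.
Transfer each piece to the centroidal y-axis using Ī + A·d² with d = x − 5.1997:
  web: d = -4.5997 cm → contributes +331.925 cm⁴
  top flange (beyond web): d = 1.9003 cm → contributes +287.249 cm⁴
  bottom flange (beyond web): d = 1.9003 cm → contributes +287.249 cm⁴
Total I = 906.423 cm⁴.
Extreme fibre distance c = 7.8003 cm; S = I/c = 116.204 cm³.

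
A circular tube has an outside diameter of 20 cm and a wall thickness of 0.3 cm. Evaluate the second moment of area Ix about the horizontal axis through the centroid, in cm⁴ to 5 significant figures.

Ix ≈ 900.91 cm⁴

Decompose the section into non-overlapping parts with the origin at the bottom-left of its bounding rectangle.
Outer circle: ⌀20, A = 314.1593 cm², y = 10 cm, Ī = 7853.982 cm⁴.
Bore (subtracted): ⌀19.4, A = 295.5925 cm², y = 10 cm, Ī = 6953.073 cm⁴.
By symmetry the centroid is at mid-height, ȳ = 10 cm.
All pieces are centred on the horizontal axis through the centroid, so I = ΣĪ (holes subtracted) = 900.9082 cm⁴.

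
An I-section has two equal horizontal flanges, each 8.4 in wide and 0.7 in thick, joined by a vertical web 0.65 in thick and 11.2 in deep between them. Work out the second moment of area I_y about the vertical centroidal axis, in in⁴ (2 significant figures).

Decompose the section into non-overlapping parts with the origin at the bottom-left of its bounding rectangle.
Bottom flange: 8.4 × 0.7, A = 5.88 in², x = 4.2 in, Ī = 34.57 in⁴.
Web: 0.65 × 11.2, A = 7.28 in², x = 4.2 in, Ī = 0.2563 in⁴.
Top flange: 8.4 × 0.7, A = 5.88 in², x = 4.2 in, Ī = 34.57 in⁴.
By symmetry the centroid is at mid-width, x̄ = 4.2 in.
All pieces are centred on the vertical centroidal axis, so I = ΣĪ = 69.41 in⁴.

I_y ≈ 69 in⁴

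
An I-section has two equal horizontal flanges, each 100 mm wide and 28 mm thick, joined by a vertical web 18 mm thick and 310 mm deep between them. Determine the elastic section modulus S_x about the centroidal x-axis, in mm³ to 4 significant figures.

Break the section into simple shapes (no overlaps), measuring from the bottom-left corner of the bounding box.
Bottom flange: 100 × 28, A = 2 800 mm², y = 14 mm, Ī = 182 933 mm⁴.
Web: 18 × 310, A = 5 580 mm², y = 183 mm, Ī = 44 686 500 mm⁴.
Top flange: 100 × 28, A = 2 800 mm², y = 352 mm, Ī = 182 933 mm⁴.
By symmetry the centroid is at mid-height, ȳ = 183 mm.
Transfer each piece to the centroidal x-axis using Ī + A·d² with d = y − 183:
  bottom flange: d = -169 mm → contributes +80 153 733 mm⁴
  web: d = 0 mm → contributes +44 686 500 mm⁴
  top flange: d = 169 mm → contributes +80 153 733 mm⁴
Total I = 204 993 967 mm⁴.
Extreme fibre distance c = 183 mm; S = I/c = 1 120 186 mm³.

S_x ≈ 1.120 × 10⁶ mm³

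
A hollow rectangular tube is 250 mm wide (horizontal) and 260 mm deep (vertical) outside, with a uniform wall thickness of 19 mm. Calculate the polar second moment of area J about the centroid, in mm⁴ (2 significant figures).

J ≈ 3.4 × 10⁸ mm⁴

Break the section into simple shapes (no overlaps), measuring from the bottom-left corner of the bounding box.
Outer rectangle: 250 × 260, A = 65 000 mm², y = 130 mm, Ī = 366 166 667 mm⁴.
Inner void (subtracted): 212 × 222, A = 47 064 mm², y = 130 mm, Ī = 193 291 848 mm⁴.
By symmetry the centroid is at mid-height, ȳ = 130 mm.
All pieces are centred on the centroidal x-axis, so I = ΣĪ (holes subtracted) = 172 874 819 mm⁴.
Repeating about the centroidal y-axis gives I_y = 162 271 299 mm⁴.
Polar second moment: J = I_x + I_y = 335 146 117 mm⁴.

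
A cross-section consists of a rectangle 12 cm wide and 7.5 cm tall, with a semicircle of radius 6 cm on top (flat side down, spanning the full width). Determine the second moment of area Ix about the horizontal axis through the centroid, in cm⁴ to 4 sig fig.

Ix ≈ 1941 cm⁴

Break the section into simple shapes (no overlaps), measuring from the bottom-left corner of the bounding box.
Rectangular body: 12 × 7.5, A = 90 cm², y = 3.75 cm, Ī = 421.875 cm⁴.
Semicircular cap: semicircle r = 6, A = 56.5487 cm², y = 10.0465 cm, Ī = 142.245 cm⁴.
Centroid: ȳ = ΣA·y / ΣA = 6.17962 cm.
Transfer each piece to the horizontal axis through the centroid using Ī + A·d² with d = y − 6.17962:
  rectangular body: d = -2.42962 cm → contributes +953.15 cm⁴
  semicircular cap: d = 3.86686 cm → contributes +987.795 cm⁴
Total I = 1940.94 cm⁴.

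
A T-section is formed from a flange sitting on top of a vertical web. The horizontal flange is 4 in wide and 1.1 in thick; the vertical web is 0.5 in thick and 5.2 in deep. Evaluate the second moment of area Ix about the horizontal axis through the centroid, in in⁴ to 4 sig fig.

Ix ≈ 22.52 in⁴

Break the section into simple shapes (no overlaps), measuring from the bottom-left corner of the bounding box.
Flange: 4 × 1.1, A = 4.4 in², y = 5.75 in, Ī = 0.443667 in⁴.
Web: 0.5 × 5.2, A = 2.6 in², y = 2.6 in, Ī = 5.85867 in⁴.
Centroid: ȳ = ΣA·y / ΣA = 4.58 in.
Transfer each piece to the horizontal axis through the centroid using Ī + A·d² with d = y − 4.58:
  flange: d = 1.17 in → contributes +6.46683 in⁴
  web: d = -1.98 in → contributes +16.0517 in⁴
Total I = 22.5185 in⁴.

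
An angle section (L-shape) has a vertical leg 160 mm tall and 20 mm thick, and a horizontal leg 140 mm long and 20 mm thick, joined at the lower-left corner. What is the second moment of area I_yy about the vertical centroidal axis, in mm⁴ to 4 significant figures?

I_yy ≈ 9.707 × 10⁶ mm⁴

Decompose the section into non-overlapping parts with the origin at the bottom-left of its bounding rectangle.
Vertical leg: 20 × 160, A = 3 200 mm², x = 10 mm, Ī = 106 667 mm⁴.
Horizontal leg (remainder): 120 × 20, A = 2 400 mm², x = 80 mm, Ī = 2 880 000 mm⁴.
Centroid: x̄ = ΣA·x / ΣA = 40 mm.
Transfer each piece to the vertical centroidal axis using Ī + A·d² with d = x − 40:
  vertical leg: d = -30 mm → contributes +2 986 667 mm⁴
  horizontal leg (remainder): d = 40 mm → contributes +6 720 000 mm⁴
Total I = 9 706 667 mm⁴.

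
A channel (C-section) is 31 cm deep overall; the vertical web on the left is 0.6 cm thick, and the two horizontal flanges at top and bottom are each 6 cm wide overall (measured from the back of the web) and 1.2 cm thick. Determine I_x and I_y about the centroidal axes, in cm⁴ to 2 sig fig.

I_x ≈ 4400 cm⁴, I_y ≈ 100 cm⁴

Break the section into simple shapes (no overlaps), measuring from the bottom-left corner of the bounding box.
Web: 0.6 × 31, A = 18.6 cm², y = 15.5 cm, Ī = 1 490 cm⁴.
Top flange (beyond web): 5.4 × 1.2, A = 6.48 cm², y = 30.4 cm, Ī = 0.7776 cm⁴.
Bottom flange (beyond web): 5.4 × 1.2, A = 6.48 cm², y = 0.6 cm, Ī = 0.7776 cm⁴.
By symmetry the centroid is at mid-height, ȳ = 15.5 cm.
Transfer each piece to the centroidal x-axis using Ī + A·d² with d = y − 15.5:
  web: d = 0 cm → contributes +1 490 cm⁴
  top flange (beyond web): d = 14.9 cm → contributes +1 439 cm⁴
  bottom flange (beyond web): d = -14.9 cm → contributes +1 439 cm⁴
Total I = 4 368 cm⁴.
For the y-axis: x̄ = 1.532 cm.
Repeating about the centroidal y-axis gives I_y = 100.8 cm⁴.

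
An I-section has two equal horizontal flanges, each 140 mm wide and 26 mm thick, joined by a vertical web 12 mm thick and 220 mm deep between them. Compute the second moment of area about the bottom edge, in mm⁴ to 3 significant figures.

I_base ≈ 3.05 × 10⁸ mm⁴

Decompose the section into non-overlapping parts with the origin at the bottom-left of its bounding rectangle.
Bottom flange: 140 × 26, A = 3 640 mm², y = 13 mm, Ī = 205 053 mm⁴.
Web: 12 × 220, A = 2 640 mm², y = 136 mm, Ī = 10 648 000 mm⁴.
Top flange: 140 × 26, A = 3 640 mm², y = 259 mm, Ī = 205 053 mm⁴.
Transfer each piece to a horizontal axis along the bottom face using Ī + A·d² with d = y − 0:
  bottom flange: d = 13 mm → contributes +820 213 mm⁴
  web: d = 136 mm → contributes +59 477 440 mm⁴
  top flange: d = 259 mm → contributes +244 379 893 mm⁴
Total I = 304 677 547 mm⁴.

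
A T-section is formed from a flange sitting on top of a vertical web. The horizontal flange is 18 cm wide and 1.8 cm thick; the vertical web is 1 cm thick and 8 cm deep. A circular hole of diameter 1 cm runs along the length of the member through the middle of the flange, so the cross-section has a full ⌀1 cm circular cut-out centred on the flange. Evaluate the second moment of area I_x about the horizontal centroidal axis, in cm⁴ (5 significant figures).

Split into non-overlapping primitives; take the origin at the lower-left of the bounding box.
Flange: 18 × 1.8, A = 32.4 cm², y = 8.9 cm, Ī = 8.748 cm⁴.
Web: 1 × 8, A = 8 cm², y = 4 cm, Ī = 42.66667 cm⁴.
Hole (subtracted): ⌀1, A = 0.7853982 cm², y = 8.9 cm, Ī = 0.04908739 cm⁴.
Centroid: ȳ = ΣA·y / ΣA = 7.910466 cm.
Transfer each piece to the horizontal centroidal axis using Ī + A·d² with d = y − 7.910466:
  flange: d = 0.9895341 cm → contributes +40.47336 cm⁴
  web: d = -3.910466 cm → contributes +165.0006 cm⁴
  hole: d = 0.9895341 cm → contributes −0.8181318 cm⁴
Total I = 204.6558 cm⁴.

I_x ≈ 204.66 cm⁴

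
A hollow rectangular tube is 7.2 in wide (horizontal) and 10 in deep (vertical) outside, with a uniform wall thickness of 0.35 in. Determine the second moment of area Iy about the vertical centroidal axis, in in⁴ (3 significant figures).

Iy ≈ 98.2 in⁴

Decompose the section into non-overlapping parts with the origin at the bottom-left of its bounding rectangle.
Outer rectangle: 7.2 × 10, A = 72 in², x = 3.6 in, Ī = 311.04 in⁴.
Inner void (subtracted): 6.5 × 9.3, A = 60.45 in², x = 3.6 in, Ī = 212.83 in⁴.
By symmetry the centroid is at mid-width, x̄ = 3.6 in.
All pieces are centred on the vertical centroidal axis, so I = ΣĪ (holes subtracted) = 98.206 in⁴.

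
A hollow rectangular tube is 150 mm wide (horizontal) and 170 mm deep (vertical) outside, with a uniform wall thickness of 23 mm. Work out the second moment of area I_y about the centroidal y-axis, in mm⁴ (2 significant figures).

Break the section into simple shapes (no overlaps), measuring from the bottom-left corner of the bounding box.
Outer rectangle: 150 × 170, A = 25 500 mm², x = 75 mm, Ī = 47 812 500 mm⁴.
Inner void (subtracted): 104 × 124, A = 12 896 mm², x = 75 mm, Ī = 11 623 595 mm⁴.
By symmetry the centroid is at mid-width, x̄ = 75 mm.
All pieces are centred on the centroidal y-axis, so I = ΣĪ (holes subtracted) = 36 188 905 mm⁴.

I_y ≈ 3.6 × 10⁷ mm⁴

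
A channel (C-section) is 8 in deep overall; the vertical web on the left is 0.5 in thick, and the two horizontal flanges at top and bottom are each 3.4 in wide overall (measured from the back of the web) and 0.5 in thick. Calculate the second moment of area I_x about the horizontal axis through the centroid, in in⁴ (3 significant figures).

I_x ≈ 62.2 in⁴

Break the section into simple shapes (no overlaps), measuring from the bottom-left corner of the bounding box.
Web: 0.5 × 8, A = 4 in², y = 4 in, Ī = 21.333 in⁴.
Top flange (beyond web): 2.9 × 0.5, A = 1.45 in², y = 7.75 in, Ī = 0.030208 in⁴.
Bottom flange (beyond web): 2.9 × 0.5, A = 1.45 in², y = 0.25 in, Ī = 0.030208 in⁴.
By symmetry the centroid is at mid-height, ȳ = 4 in.
Transfer each piece to the horizontal axis through the centroid using Ī + A·d² with d = y − 4:
  web: d = 0 in → contributes +21.333 in⁴
  top flange (beyond web): d = 3.75 in → contributes +20.421 in⁴
  bottom flange (beyond web): d = -3.75 in → contributes +20.421 in⁴
Total I = 62.175 in⁴.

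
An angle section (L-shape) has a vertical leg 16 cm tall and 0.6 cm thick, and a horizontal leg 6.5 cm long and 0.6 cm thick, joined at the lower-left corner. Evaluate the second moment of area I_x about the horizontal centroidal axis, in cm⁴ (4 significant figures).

I_x ≈ 358.2 cm⁴

Split into non-overlapping primitives; take the origin at the lower-left of the bounding box.
Vertical leg: 0.6 × 16, A = 9.6 cm², y = 8 cm, Ī = 204.8 cm⁴.
Horizontal leg (remainder): 5.9 × 0.6, A = 3.54 cm², y = 0.3 cm, Ī = 0.1062 cm⁴.
Centroid: ȳ = ΣA·y / ΣA = 5.92557 cm.
Transfer each piece to the horizontal centroidal axis using Ī + A·d² with d = y − 5.92557:
  vertical leg: d = 2.07443 cm → contributes +246.111 cm⁴
  horizontal leg (remainder): d = -5.62557 cm → contributes +112.137 cm⁴
Total I = 358.248 cm⁴.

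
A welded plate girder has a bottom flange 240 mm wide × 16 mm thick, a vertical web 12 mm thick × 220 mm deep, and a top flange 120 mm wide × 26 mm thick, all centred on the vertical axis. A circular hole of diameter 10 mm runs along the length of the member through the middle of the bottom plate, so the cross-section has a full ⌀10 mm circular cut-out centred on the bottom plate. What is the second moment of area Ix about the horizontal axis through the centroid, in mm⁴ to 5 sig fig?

Ix ≈ 1.1010 × 10⁸ mm⁴

Treat the section as a set of non-overlapping primitives; coordinates are from the bounding-box lower-left.
Bottom plate: 240 × 16, A = 3 840 mm², y = 8 mm, Ī = 81 920 mm⁴.
Web plate: 12 × 220, A = 2 640 mm², y = 126 mm, Ī = 10 648 000 mm⁴.
Top plate: 120 × 26, A = 3 120 mm², y = 249 mm, Ī = 175 760 mm⁴.
Hole (subtracted): ⌀10, A = 78.53982 mm², y = 8 mm, Ī = 490.8739 mm⁴.
Centroid: ȳ = ΣA·y / ΣA = 119.6888 mm.
Transfer each piece to the horizontal axis through the centroid using Ī + A·d² with d = y − 119.6888:
  bottom plate: d = -111.6888 mm → contributes +47 983 528 mm⁴
  web plate: d = 6.311249 mm → contributes +10 753 156 mm⁴
  top plate: d = 129.3112 mm → contributes +52 346 525 mm⁴
  hole: d = -111.6888 mm → contributes −980226.2 mm⁴
Total I = 110 102 983 mm⁴.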